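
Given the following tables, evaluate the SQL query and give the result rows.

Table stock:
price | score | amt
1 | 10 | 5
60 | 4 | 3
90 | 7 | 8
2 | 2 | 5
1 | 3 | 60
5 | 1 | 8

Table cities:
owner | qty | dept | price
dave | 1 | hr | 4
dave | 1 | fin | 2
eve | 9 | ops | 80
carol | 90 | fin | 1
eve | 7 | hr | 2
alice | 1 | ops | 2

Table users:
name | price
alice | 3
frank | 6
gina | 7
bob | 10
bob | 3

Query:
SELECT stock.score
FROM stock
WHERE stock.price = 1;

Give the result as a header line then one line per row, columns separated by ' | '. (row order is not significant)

After WHERE (2 rows):
stock.price | stock.score | stock.amt
1 | 10 | 5
1 | 3 | 60
After SELECT (2 rows):
stock.score
10
3

== RESULT ==
stock.score
10
3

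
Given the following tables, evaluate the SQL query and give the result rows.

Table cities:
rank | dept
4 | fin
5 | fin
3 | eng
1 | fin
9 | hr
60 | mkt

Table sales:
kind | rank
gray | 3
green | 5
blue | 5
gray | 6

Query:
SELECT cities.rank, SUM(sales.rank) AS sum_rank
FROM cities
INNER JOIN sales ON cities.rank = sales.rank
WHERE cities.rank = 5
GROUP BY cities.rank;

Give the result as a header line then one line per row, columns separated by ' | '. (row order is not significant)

After JOIN sales (3 rows):
cities.rank | cities.dept | sales.kind | sales.rank
5 | fin | green | 5
5 | fin | blue | 5
3 | eng | gray | 3
After WHERE (2 rows):
cities.rank | cities.dept | sales.kind | sales.rank
5 | fin | green | 5
5 | fin | blue | 5
After GROUP BY (1 rows):
cities.rank | sum_rank
5 | 10

== RESULT ==
cities.rank | sum_rank
5 | 10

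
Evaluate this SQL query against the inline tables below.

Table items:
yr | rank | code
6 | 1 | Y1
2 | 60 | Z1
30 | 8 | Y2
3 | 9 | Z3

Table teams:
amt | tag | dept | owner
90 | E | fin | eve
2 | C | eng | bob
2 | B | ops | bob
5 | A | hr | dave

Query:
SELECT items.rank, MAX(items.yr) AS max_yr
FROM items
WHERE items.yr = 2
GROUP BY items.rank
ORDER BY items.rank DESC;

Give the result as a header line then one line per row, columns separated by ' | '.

After WHERE (1 rows):
items.yr | items.rank | items.code
2 | 60 | Z1
After GROUP BY (1 rows):
items.rank | max_yr
60 | 2
After ORDER BY (1 rows):
items.rank | max_yr
60 | 2

== RESULT ==
items.rank | max_yr
60 | 2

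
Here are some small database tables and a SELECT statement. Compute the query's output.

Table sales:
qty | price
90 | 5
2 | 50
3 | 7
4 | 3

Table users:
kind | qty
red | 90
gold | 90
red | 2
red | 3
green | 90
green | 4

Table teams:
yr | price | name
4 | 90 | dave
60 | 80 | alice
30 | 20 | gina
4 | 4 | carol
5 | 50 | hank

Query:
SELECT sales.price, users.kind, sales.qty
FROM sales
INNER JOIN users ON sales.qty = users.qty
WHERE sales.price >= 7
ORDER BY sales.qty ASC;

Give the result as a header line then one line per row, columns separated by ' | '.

After JOIN users (6 rows):
sales.qty | sales.price | users.kind | users.qty
90 | 5 | red | 90
90 | 5 | gold | 90
90 | 5 | green | 90
2 | 50 | red | 2
3 | 7 | red | 3
4 | 3 | green | 4
After WHERE (2 rows):
sales.qty | sales.price | users.kind | users.qty
2 | 50 | red | 2
3 | 7 | red | 3
After SELECT (2 rows):
sales.price | users.kind | sales.qty
50 | red | 2
7 | red | 3
After ORDER BY (2 rows):
sales.price | users.kind | sales.qty
50 | red | 2
7 | red | 3

== RESULT ==
sales.price | users.kind | sales.qty
50 | red | 2
7 | red | 3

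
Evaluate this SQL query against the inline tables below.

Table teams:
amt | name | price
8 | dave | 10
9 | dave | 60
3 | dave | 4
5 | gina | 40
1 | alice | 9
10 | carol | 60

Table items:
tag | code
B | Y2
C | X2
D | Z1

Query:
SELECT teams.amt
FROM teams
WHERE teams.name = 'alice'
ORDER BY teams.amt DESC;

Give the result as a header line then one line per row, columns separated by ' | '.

After WHERE (1 rows):
teams.amt | teams.name | teams.price
1 | alice | 9
After SELECT (1 rows):
teams.amt
1
After ORDER BY (1 rows):
teams.amt
1

== RESULT ==
teams.amt
1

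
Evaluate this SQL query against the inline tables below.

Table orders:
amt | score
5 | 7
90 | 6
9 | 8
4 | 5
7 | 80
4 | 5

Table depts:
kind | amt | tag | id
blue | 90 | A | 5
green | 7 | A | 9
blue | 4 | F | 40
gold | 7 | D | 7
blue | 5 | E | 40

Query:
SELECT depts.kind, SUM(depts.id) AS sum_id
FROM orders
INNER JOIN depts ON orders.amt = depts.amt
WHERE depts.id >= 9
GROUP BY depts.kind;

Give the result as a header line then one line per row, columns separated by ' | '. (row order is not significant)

== RESULT ==
depts.kind | sum_id
blue | 120
green | 9

Derivation:
After JOIN depts (6 rows):
orders.amt | orders.score | depts.kind | depts.amt | depts.tag | depts.id
5 | 7 | blue | 5 | E | 40
90 | 6 | blue | 90 | A | 5
4 | 5 | blue | 4 | F | 40
7 | 80 | green | 7 | A | 9
7 | 80 | gold | 7 | D | 7
4 | 5 | blue | 4 | F | 40
After WHERE (4 rows):
orders.amt | orders.score | depts.kind | depts.amt | depts.tag | depts.id
5 | 7 | blue | 5 | E | 40
4 | 5 | blue | 4 | F | 40
7 | 80 | green | 7 | A | 9
4 | 5 | blue | 4 | F | 40
After GROUP BY (2 rows):
depts.kind | sum_id
blue | 120
green | 9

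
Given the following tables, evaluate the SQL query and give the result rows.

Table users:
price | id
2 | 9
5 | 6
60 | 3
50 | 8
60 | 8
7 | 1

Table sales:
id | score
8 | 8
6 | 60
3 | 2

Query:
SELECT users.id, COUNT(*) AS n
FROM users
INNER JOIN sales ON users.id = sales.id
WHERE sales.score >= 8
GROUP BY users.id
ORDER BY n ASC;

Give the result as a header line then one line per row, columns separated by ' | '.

After JOIN sales (4 rows):
users.price | users.id | sales.id | sales.score
5 | 6 | 6 | 60
60 | 3 | 3 | 2
50 | 8 | 8 | 8
60 | 8 | 8 | 8
After WHERE (3 rows):
users.price | users.id | sales.id | sales.score
5 | 6 | 6 | 60
50 | 8 | 8 | 8
60 | 8 | 8 | 8
After GROUP BY (2 rows):
users.id | n
6 | 1
8 | 2
After ORDER BY (2 rows):
users.id | n
6 | 1
8 | 2

== RESULT ==
users.id | n
6 | 1
8 | 2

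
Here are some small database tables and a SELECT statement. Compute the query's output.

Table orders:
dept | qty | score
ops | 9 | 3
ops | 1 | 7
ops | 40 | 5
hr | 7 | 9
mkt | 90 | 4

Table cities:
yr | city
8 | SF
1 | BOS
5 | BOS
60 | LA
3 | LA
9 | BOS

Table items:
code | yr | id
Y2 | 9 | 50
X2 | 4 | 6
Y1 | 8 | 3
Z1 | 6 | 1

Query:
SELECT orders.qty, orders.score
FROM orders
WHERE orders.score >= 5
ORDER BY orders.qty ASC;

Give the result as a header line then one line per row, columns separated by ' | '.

== RESULT ==
orders.qty | orders.score
1 | 7
7 | 9
40 | 5

Derivation:
After WHERE (3 rows):
orders.dept | orders.qty | orders.score
ops | 1 | 7
ops | 40 | 5
hr | 7 | 9
After SELECT (3 rows):
orders.qty | orders.score
1 | 7
40 | 5
7 | 9
After ORDER BY (3 rows):
orders.qty | orders.score
1 | 7
7 | 9
40 | 5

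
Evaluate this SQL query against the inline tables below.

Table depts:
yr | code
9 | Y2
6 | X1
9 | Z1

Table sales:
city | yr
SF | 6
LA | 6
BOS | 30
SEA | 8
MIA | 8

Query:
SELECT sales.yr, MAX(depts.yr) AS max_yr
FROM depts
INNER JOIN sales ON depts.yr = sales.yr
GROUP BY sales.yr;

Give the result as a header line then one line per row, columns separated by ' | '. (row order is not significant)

== RESULT ==
sales.yr | max_yr
6 | 6

Derivation:
After JOIN sales (2 rows):
depts.yr | depts.code | sales.city | sales.yr
6 | X1 | SF | 6
6 | X1 | LA | 6
After GROUP BY (1 rows):
sales.yr | max_yr
6 | 6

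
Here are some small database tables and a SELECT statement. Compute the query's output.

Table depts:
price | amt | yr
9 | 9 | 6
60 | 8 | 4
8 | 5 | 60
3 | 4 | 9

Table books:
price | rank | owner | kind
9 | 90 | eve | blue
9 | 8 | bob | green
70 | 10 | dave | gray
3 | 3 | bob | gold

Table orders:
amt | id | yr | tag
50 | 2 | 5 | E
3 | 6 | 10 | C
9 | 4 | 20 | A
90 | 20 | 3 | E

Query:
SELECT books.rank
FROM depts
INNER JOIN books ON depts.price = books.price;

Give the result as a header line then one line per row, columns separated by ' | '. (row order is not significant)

== RESULT ==
books.rank
90
8
3

Derivation:
After JOIN books (3 rows):
depts.price | depts.amt | depts.yr | books.price | books.rank | books.owner | books.kind
9 | 9 | 6 | 9 | 90 | eve | blue
9 | 9 | 6 | 9 | 8 | bob | green
3 | 4 | 9 | 3 | 3 | bob | gold
After SELECT (3 rows):
books.rank
90
8
3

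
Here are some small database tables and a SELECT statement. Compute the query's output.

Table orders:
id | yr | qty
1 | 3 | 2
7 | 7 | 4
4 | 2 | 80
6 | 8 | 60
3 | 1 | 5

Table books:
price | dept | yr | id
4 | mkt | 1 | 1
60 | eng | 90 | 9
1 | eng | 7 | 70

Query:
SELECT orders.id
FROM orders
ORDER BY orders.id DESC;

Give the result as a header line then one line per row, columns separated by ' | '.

After SELECT (5 rows):
orders.id
1
7
4
6
3
After ORDER BY (5 rows):
orders.id
7
6
4
3
1

== RESULT ==
orders.id
7
6
4
3
1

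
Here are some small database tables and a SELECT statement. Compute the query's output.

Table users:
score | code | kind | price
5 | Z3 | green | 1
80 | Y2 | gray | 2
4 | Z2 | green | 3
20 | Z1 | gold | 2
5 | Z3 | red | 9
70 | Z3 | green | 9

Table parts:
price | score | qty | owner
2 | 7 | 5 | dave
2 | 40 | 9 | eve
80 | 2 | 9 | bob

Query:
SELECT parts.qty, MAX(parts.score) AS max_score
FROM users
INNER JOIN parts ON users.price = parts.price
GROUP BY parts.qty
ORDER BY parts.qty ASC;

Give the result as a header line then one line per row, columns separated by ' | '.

After JOIN parts (4 rows):
users.score | users.code | users.kind | users.price | parts.price | parts.score | parts.qty | parts.owner
80 | Y2 | gray | 2 | 2 | 7 | 5 | dave
80 | Y2 | gray | 2 | 2 | 40 | 9 | eve
20 | Z1 | gold | 2 | 2 | 7 | 5 | dave
20 | Z1 | gold | 2 | 2 | 40 | 9 | eve
After GROUP BY (2 rows):
parts.qty | max_score
5 | 7
9 | 40
After ORDER BY (2 rows):
parts.qty | max_score
5 | 7
9 | 40

== RESULT ==
parts.qty | max_score
5 | 7
9 | 40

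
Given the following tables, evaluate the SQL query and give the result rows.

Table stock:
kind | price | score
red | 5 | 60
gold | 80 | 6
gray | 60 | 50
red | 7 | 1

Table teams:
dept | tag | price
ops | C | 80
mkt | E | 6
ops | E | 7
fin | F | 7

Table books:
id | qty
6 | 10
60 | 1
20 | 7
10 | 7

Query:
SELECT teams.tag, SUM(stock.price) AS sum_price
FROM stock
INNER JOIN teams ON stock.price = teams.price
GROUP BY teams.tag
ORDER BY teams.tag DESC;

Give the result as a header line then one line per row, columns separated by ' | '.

After JOIN teams (3 rows):
stock.kind | stock.price | stock.score | teams.dept | teams.tag | teams.price
gold | 80 | 6 | ops | C | 80
red | 7 | 1 | ops | E | 7
red | 7 | 1 | fin | F | 7
After GROUP BY (3 rows):
teams.tag | sum_price
C | 80
E | 7
F | 7
After ORDER BY (3 rows):
teams.tag | sum_price
F | 7
E | 7
C | 80

== RESULT ==
teams.tag | sum_price
F | 7
E | 7
C | 80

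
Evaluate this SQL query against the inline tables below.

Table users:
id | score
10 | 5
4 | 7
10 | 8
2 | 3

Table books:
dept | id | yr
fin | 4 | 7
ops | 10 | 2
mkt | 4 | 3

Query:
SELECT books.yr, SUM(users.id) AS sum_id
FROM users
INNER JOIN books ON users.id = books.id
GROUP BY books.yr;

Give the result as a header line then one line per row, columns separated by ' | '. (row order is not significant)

After JOIN books (4 rows):
users.id | users.score | books.dept | books.id | books.yr
10 | 5 | ops | 10 | 2
4 | 7 | fin | 4 | 7
4 | 7 | mkt | 4 | 3
10 | 8 | ops | 10 | 2
After GROUP BY (3 rows):
books.yr | sum_id
2 | 20
7 | 4
3 | 4

== RESULT ==
books.yr | sum_id
2 | 20
7 | 4
3 | 4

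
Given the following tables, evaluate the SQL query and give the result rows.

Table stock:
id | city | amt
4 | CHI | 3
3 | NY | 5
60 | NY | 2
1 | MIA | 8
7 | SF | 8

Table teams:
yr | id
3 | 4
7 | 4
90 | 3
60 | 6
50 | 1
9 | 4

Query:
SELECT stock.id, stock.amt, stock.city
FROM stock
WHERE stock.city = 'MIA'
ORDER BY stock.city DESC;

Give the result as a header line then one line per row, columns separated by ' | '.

After WHERE (1 rows):
stock.id | stock.city | stock.amt
1 | MIA | 8
After SELECT (1 rows):
stock.id | stock.amt | stock.city
1 | 8 | MIA
After ORDER BY (1 rows):
stock.id | stock.amt | stock.city
1 | 8 | MIA

== RESULT ==
stock.id | stock.amt | stock.city
1 | 8 | MIA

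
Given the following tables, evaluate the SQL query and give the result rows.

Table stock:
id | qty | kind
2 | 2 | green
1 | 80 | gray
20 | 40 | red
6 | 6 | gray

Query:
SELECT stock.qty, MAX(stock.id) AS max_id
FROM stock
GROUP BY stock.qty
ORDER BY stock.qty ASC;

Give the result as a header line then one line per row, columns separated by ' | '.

== RESULT ==
stock.qty | max_id
2 | 2
6 | 6
40 | 20
80 | 1

Derivation:
After GROUP BY (4 rows):
stock.qty | max_id
2 | 2
80 | 1
40 | 20
6 | 6
After ORDER BY (4 rows):
stock.qty | max_id
2 | 2
6 | 6
40 | 20
80 | 1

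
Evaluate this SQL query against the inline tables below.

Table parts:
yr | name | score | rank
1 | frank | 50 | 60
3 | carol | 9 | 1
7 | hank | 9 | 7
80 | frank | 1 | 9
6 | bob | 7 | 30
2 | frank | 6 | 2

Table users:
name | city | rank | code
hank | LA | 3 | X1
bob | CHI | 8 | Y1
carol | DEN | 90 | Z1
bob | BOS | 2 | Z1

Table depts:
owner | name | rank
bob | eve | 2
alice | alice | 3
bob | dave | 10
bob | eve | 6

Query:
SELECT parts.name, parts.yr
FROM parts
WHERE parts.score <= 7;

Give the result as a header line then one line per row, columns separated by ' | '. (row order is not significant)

After WHERE (3 rows):
parts.yr | parts.name | parts.score | parts.rank
80 | frank | 1 | 9
6 | bob | 7 | 30
2 | frank | 6 | 2
After SELECT (3 rows):
parts.name | parts.yr
frank | 80
bob | 6
frank | 2

== RESULT ==
parts.name | parts.yr
frank | 80
bob | 6
frank | 2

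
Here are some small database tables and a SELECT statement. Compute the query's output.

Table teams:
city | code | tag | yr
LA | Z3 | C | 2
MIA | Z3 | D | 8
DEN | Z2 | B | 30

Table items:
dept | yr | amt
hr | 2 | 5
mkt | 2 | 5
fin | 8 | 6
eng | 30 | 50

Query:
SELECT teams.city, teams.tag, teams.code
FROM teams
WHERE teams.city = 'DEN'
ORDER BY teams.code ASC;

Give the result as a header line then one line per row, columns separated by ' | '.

After WHERE (1 rows):
teams.city | teams.code | teams.tag | teams.yr
DEN | Z2 | B | 30
After SELECT (1 rows):
teams.city | teams.tag | teams.code
DEN | B | Z2
After ORDER BY (1 rows):
teams.city | teams.tag | teams.code
DEN | B | Z2

== RESULT ==
teams.city | teams.tag | teams.code
DEN | B | Z2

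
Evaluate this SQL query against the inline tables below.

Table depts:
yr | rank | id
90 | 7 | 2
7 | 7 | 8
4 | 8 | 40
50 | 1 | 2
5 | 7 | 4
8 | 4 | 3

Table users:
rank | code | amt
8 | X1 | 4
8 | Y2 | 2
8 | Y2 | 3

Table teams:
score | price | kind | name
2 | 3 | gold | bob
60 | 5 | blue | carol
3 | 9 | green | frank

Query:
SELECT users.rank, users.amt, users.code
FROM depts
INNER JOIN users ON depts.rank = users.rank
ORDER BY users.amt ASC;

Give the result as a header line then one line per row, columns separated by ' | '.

== RESULT ==
users.rank | users.amt | users.code
8 | 2 | Y2
8 | 3 | Y2
8 | 4 | X1

Derivation:
After JOIN users (3 rows):
depts.yr | depts.rank | depts.id | users.rank | users.code | users.amt
4 | 8 | 40 | 8 | X1 | 4
4 | 8 | 40 | 8 | Y2 | 2
4 | 8 | 40 | 8 | Y2 | 3
After SELECT (3 rows):
users.rank | users.amt | users.code
8 | 4 | X1
8 | 2 | Y2
8 | 3 | Y2
After ORDER BY (3 rows):
users.rank | users.amt | users.code
8 | 2 | Y2
8 | 3 | Y2
8 | 4 | X1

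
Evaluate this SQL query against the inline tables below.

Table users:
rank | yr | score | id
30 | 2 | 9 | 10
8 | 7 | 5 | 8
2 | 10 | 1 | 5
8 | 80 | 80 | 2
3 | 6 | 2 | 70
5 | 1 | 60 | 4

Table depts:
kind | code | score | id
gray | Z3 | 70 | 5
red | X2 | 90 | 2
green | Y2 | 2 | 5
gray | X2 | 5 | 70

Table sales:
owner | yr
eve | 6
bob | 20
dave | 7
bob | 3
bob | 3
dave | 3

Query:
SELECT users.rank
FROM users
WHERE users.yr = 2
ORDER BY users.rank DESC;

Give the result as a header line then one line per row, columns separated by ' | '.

After WHERE (1 rows):
users.rank | users.yr | users.score | users.id
30 | 2 | 9 | 10
After SELECT (1 rows):
users.rank
30
After ORDER BY (1 rows):
users.rank
30

== RESULT ==
users.rank
30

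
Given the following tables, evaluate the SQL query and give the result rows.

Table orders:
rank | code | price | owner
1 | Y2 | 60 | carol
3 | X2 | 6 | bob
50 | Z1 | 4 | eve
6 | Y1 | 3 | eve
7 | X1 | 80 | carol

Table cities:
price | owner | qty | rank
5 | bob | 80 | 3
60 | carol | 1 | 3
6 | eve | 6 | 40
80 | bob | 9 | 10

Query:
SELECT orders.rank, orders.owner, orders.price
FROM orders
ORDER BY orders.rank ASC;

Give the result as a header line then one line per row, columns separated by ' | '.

After SELECT (5 rows):
orders.rank | orders.owner | orders.price
1 | carol | 60
3 | bob | 6
50 | eve | 4
6 | eve | 3
7 | carol | 80
After ORDER BY (5 rows):
orders.rank | orders.owner | orders.price
1 | carol | 60
3 | bob | 6
6 | eve | 3
7 | carol | 80
50 | eve | 4

== RESULT ==
orders.rank | orders.owner | orders.price
1 | carol | 60
3 | bob | 6
6 | eve | 3
7 | carol | 80
50 | eve | 4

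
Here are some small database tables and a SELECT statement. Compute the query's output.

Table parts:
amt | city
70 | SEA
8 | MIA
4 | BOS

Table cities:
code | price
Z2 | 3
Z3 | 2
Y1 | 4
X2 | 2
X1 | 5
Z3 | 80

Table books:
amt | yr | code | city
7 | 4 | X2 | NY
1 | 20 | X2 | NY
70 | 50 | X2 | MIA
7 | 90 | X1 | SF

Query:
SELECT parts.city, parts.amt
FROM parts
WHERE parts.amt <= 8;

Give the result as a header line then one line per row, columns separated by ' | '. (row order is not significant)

== RESULT ==
parts.city | parts.amt
MIA | 8
BOS | 4

Derivation:
After WHERE (2 rows):
parts.amt | parts.city
8 | MIA
4 | BOS
After SELECT (2 rows):
parts.city | parts.amt
MIA | 8
BOS | 4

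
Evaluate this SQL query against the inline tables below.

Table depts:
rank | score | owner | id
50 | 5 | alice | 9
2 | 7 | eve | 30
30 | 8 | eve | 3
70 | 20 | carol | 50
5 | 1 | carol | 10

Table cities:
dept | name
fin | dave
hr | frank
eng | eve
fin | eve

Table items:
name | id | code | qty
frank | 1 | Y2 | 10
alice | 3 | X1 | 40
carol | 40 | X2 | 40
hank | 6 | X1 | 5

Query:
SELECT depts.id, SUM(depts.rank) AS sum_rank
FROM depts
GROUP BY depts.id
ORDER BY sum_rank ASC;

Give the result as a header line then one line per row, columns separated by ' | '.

== RESULT ==
depts.id | sum_rank
30 | 2
10 | 5
3 | 30
9 | 50
50 | 70

Derivation:
After GROUP BY (5 rows):
depts.id | sum_rank
9 | 50
30 | 2
3 | 30
50 | 70
10 | 5
After ORDER BY (5 rows):
depts.id | sum_rank
30 | 2
10 | 5
3 | 30
9 | 50
50 | 70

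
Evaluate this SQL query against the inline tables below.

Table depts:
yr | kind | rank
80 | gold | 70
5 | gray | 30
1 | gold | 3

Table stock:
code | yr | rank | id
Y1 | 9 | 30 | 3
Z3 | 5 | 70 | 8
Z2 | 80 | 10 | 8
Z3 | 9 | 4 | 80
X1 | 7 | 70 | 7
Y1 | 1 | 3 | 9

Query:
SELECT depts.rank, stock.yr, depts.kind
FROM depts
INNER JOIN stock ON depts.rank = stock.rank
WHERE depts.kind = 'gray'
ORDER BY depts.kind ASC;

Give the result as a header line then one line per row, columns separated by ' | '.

After JOIN stock (4 rows):
depts.yr | depts.kind | depts.rank | stock.code | stock.yr | stock.rank | stock.id
80 | gold | 70 | Z3 | 5 | 70 | 8
80 | gold | 70 | X1 | 7 | 70 | 7
5 | gray | 30 | Y1 | 9 | 30 | 3
1 | gold | 3 | Y1 | 1 | 3 | 9
After WHERE (1 rows):
depts.yr | depts.kind | depts.rank | stock.code | stock.yr | stock.rank | stock.id
5 | gray | 30 | Y1 | 9 | 30 | 3
After SELECT (1 rows):
depts.rank | stock.yr | depts.kind
30 | 9 | gray
After ORDER BY (1 rows):
depts.rank | stock.yr | depts.kind
30 | 9 | gray

== RESULT ==
depts.rank | stock.yr | depts.kind
30 | 9 | gray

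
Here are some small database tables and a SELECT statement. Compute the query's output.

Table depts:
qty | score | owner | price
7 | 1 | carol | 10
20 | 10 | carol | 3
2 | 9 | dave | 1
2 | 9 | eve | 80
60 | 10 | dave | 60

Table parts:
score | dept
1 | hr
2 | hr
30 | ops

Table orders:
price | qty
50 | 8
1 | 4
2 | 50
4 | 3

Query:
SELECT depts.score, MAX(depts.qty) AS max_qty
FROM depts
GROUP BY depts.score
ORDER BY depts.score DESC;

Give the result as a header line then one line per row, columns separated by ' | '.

After GROUP BY (3 rows):
depts.score | max_qty
1 | 7
10 | 60
9 | 2
After ORDER BY (3 rows):
depts.score | max_qty
10 | 60
9 | 2
1 | 7

== RESULT ==
depts.score | max_qty
10 | 60
9 | 2
1 | 7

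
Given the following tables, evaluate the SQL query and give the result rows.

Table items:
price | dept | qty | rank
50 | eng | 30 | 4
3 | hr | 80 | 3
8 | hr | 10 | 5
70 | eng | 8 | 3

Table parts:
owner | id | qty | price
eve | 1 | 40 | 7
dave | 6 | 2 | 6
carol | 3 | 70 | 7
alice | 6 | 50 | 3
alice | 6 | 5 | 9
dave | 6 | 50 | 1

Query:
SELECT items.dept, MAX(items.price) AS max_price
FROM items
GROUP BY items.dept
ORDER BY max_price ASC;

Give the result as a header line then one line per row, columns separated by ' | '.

After GROUP BY (2 rows):
items.dept | max_price
eng | 70
hr | 8
After ORDER BY (2 rows):
items.dept | max_price
hr | 8
eng | 70

== RESULT ==
items.dept | max_price
hr | 8
eng | 70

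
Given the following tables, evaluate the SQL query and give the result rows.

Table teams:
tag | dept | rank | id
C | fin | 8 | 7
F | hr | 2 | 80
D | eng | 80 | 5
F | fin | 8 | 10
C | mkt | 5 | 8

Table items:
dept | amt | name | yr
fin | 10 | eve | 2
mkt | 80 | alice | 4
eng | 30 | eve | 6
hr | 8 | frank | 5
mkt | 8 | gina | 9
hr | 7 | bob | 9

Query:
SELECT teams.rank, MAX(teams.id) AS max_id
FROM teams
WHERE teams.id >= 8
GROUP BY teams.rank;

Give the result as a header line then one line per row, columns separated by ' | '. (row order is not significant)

== RESULT ==
teams.rank | max_id
2 | 80
8 | 10
5 | 8

Derivation:
After WHERE (3 rows):
teams.tag | teams.dept | teams.rank | teams.id
F | hr | 2 | 80
F | fin | 8 | 10
C | mkt | 5 | 8
After GROUP BY (3 rows):
teams.rank | max_id
2 | 80
8 | 10
5 | 8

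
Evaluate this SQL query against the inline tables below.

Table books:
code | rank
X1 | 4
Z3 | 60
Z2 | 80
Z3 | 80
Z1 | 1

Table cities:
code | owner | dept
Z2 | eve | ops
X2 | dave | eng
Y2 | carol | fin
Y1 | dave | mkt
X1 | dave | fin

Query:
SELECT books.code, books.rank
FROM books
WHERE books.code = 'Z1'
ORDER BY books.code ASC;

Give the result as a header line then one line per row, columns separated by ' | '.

After WHERE (1 rows):
books.code | books.rank
Z1 | 1
After SELECT (1 rows):
books.code | books.rank
Z1 | 1
After ORDER BY (1 rows):
books.code | books.rank
Z1 | 1

== RESULT ==
books.code | books.rank
Z1 | 1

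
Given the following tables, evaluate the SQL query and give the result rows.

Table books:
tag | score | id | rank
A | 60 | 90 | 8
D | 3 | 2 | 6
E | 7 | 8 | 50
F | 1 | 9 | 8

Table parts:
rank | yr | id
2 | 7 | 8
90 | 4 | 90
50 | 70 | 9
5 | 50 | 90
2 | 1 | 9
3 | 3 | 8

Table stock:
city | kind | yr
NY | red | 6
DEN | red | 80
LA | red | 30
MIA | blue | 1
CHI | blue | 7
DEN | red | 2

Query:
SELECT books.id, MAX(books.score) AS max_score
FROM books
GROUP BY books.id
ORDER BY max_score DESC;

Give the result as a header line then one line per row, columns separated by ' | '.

== RESULT ==
books.id | max_score
90 | 60
8 | 7
2 | 3
9 | 1

Derivation:
After GROUP BY (4 rows):
books.id | max_score
90 | 60
2 | 3
8 | 7
9 | 1
After ORDER BY (4 rows):
books.id | max_score
90 | 60
8 | 7
2 | 3
9 | 1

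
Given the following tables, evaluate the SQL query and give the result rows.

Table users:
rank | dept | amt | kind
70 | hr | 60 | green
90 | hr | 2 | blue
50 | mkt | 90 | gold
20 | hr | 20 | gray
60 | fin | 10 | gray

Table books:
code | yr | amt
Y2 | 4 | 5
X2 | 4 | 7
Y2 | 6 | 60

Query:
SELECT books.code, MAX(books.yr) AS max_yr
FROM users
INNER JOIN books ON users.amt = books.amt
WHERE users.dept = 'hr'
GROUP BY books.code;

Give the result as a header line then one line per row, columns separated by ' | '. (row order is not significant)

== RESULT ==
books.code | max_yr
Y2 | 6

Derivation:
After JOIN books (1 rows):
users.rank | users.dept | users.amt | users.kind | books.code | books.yr | books.amt
70 | hr | 60 | green | Y2 | 6 | 60
After WHERE (1 rows):
users.rank | users.dept | users.amt | users.kind | books.code | books.yr | books.amt
70 | hr | 60 | green | Y2 | 6 | 60
After GROUP BY (1 rows):
books.code | max_yr
Y2 | 6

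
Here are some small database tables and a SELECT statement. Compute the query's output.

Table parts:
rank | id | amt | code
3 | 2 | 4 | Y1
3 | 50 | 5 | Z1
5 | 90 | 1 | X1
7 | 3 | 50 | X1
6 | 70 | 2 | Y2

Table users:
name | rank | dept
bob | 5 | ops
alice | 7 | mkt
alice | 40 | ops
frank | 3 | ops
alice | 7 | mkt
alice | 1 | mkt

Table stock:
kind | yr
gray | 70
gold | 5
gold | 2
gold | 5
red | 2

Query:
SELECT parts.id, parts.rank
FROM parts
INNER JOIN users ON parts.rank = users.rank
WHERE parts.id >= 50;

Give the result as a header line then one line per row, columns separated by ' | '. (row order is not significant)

== RESULT ==
parts.id | parts.rank
50 | 3
90 | 5

Derivation:
After JOIN users (5 rows):
parts.rank | parts.id | parts.amt | parts.code | users.name | users.rank | users.dept
3 | 2 | 4 | Y1 | frank | 3 | ops
3 | 50 | 5 | Z1 | frank | 3 | ops
5 | 90 | 1 | X1 | bob | 5 | ops
7 | 3 | 50 | X1 | alice | 7 | mkt
7 | 3 | 50 | X1 | alice | 7 | mkt
After WHERE (2 rows):
parts.rank | parts.id | parts.amt | parts.code | users.name | users.rank | users.dept
3 | 50 | 5 | Z1 | frank | 3 | ops
5 | 90 | 1 | X1 | bob | 5 | ops
After SELECT (2 rows):
parts.id | parts.rank
50 | 3
90 | 5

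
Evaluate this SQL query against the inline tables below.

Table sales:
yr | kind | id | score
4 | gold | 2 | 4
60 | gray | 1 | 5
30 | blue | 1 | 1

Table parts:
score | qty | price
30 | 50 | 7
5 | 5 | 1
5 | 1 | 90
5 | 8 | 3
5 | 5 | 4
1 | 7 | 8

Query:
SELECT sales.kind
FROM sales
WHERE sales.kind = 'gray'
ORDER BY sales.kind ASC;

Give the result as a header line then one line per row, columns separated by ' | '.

== RESULT ==
sales.kind
gray

Derivation:
After WHERE (1 rows):
sales.yr | sales.kind | sales.id | sales.score
60 | gray | 1 | 5
After SELECT (1 rows):
sales.kind
gray
After ORDER BY (1 rows):
sales.kind
gray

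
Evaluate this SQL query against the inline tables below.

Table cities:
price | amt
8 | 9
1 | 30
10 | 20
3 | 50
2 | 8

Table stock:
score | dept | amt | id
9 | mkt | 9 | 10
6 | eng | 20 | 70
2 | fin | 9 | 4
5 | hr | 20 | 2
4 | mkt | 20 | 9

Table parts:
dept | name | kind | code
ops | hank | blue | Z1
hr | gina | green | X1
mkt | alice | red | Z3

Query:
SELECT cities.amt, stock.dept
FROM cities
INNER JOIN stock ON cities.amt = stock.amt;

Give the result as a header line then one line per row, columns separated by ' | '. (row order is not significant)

== RESULT ==
cities.amt | stock.dept
9 | mkt
9 | fin
20 | eng
20 | hr
20 | mkt

Derivation:
After JOIN stock (5 rows):
cities.price | cities.amt | stock.score | stock.dept | stock.amt | stock.id
8 | 9 | 9 | mkt | 9 | 10
8 | 9 | 2 | fin | 9 | 4
10 | 20 | 6 | eng | 20 | 70
10 | 20 | 5 | hr | 20 | 2
10 | 20 | 4 | mkt | 20 | 9
After SELECT (5 rows):
cities.amt | stock.dept
9 | mkt
9 | fin
20 | eng
20 | hr
20 | mkt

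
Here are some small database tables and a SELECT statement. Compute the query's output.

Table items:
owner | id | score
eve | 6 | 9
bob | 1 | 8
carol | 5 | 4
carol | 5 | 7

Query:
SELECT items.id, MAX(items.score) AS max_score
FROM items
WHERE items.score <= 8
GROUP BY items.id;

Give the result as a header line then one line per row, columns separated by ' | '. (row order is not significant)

After WHERE (3 rows):
items.owner | items.id | items.score
bob | 1 | 8
carol | 5 | 4
carol | 5 | 7
After GROUP BY (2 rows):
items.id | max_score
1 | 8
5 | 7

== RESULT ==
items.id | max_score
1 | 8
5 | 7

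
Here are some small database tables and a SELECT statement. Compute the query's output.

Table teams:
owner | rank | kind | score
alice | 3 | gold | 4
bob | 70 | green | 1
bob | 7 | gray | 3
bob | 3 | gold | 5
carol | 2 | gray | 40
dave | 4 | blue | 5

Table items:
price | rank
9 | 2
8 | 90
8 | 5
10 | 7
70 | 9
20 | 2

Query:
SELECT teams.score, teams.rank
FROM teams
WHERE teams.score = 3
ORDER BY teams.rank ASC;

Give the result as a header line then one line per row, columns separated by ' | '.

== RESULT ==
teams.score | teams.rank
3 | 7

Derivation:
After WHERE (1 rows):
teams.owner | teams.rank | teams.kind | teams.score
bob | 7 | gray | 3
After SELECT (1 rows):
teams.score | teams.rank
3 | 7
After ORDER BY (1 rows):
teams.score | teams.rank
3 | 7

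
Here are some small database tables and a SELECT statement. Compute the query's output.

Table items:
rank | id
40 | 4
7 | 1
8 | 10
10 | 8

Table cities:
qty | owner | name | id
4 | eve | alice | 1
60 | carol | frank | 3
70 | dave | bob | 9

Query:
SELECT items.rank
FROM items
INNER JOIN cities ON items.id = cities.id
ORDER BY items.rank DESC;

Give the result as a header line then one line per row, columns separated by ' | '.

== RESULT ==
items.rank
7

Derivation:
After JOIN cities (1 rows):
items.rank | items.id | cities.qty | cities.owner | cities.name | cities.id
7 | 1 | 4 | eve | alice | 1
After SELECT (1 rows):
items.rank
7
After ORDER BY (1 rows):
items.rank
7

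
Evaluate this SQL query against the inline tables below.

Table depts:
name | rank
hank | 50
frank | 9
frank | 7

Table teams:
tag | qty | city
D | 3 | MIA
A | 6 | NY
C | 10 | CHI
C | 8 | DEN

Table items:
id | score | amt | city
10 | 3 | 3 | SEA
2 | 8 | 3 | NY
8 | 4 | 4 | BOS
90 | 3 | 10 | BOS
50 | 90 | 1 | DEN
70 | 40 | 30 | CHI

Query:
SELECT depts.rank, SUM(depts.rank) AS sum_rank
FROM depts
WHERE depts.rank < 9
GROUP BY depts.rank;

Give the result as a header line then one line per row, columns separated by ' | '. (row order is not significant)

== RESULT ==
depts.rank | sum_rank
7 | 7

Derivation:
After WHERE (1 rows):
depts.name | depts.rank
frank | 7
After GROUP BY (1 rows):
depts.rank | sum_rank
7 | 7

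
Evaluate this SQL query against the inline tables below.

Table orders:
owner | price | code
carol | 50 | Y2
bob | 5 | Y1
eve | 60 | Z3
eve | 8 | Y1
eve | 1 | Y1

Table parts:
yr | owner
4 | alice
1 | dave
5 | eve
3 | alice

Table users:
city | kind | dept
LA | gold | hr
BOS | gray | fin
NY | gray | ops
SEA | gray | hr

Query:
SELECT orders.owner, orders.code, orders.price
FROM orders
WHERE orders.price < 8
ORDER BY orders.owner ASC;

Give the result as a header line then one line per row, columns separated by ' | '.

After WHERE (2 rows):
orders.owner | orders.price | orders.code
bob | 5 | Y1
eve | 1 | Y1
After SELECT (2 rows):
orders.owner | orders.code | orders.price
bob | Y1 | 5
eve | Y1 | 1
After ORDER BY (2 rows):
orders.owner | orders.code | orders.price
bob | Y1 | 5
eve | Y1 | 1

== RESULT ==
orders.owner | orders.code | orders.price
bob | Y1 | 5
eve | Y1 | 1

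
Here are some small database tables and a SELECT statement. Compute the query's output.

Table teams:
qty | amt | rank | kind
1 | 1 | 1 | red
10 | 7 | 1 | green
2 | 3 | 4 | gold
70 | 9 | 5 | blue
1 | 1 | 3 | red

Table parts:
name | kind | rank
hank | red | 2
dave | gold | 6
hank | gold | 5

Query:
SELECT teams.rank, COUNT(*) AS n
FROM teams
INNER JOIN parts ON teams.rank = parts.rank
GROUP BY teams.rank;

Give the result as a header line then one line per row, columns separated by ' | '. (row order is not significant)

After JOIN parts (1 rows):
teams.qty | teams.amt | teams.rank | teams.kind | parts.name | parts.kind | parts.rank
70 | 9 | 5 | blue | hank | gold | 5
After GROUP BY (1 rows):
teams.rank | n
5 | 1

== RESULT ==
teams.rank | n
5 | 1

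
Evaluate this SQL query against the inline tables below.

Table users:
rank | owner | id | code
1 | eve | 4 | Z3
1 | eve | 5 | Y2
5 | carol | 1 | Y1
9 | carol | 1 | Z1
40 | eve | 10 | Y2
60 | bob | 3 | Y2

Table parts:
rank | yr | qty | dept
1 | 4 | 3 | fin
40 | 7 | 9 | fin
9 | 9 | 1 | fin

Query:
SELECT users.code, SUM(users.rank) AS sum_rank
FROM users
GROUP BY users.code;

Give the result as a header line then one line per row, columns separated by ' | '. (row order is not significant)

After GROUP BY (4 rows):
users.code | sum_rank
Z3 | 1
Y2 | 101
Y1 | 5
Z1 | 9

== RESULT ==
users.code | sum_rank
Z3 | 1
Y2 | 101
Y1 | 5
Z1 | 9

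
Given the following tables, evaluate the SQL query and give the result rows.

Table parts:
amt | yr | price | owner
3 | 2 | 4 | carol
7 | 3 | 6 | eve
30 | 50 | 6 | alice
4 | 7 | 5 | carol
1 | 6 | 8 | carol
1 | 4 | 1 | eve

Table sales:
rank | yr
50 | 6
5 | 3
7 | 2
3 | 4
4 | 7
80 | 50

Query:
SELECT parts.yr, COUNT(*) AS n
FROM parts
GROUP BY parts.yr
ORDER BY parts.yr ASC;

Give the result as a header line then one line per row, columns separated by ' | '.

== RESULT ==
parts.yr | n
2 | 1
3 | 1
4 | 1
6 | 1
7 | 1
50 | 1

Derivation:
After GROUP BY (6 rows):
parts.yr | n
2 | 1
3 | 1
50 | 1
7 | 1
6 | 1
4 | 1
After ORDER BY (6 rows):
parts.yr | n
2 | 1
3 | 1
4 | 1
6 | 1
7 | 1
50 | 1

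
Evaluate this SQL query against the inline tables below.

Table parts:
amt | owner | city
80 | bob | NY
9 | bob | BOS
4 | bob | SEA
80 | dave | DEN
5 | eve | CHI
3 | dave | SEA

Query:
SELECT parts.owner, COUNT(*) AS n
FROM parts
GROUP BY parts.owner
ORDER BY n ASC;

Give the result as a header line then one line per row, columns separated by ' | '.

== RESULT ==
parts.owner | n
eve | 1
dave | 2
bob | 3

Derivation:
After GROUP BY (3 rows):
parts.owner | n
bob | 3
dave | 2
eve | 1
After ORDER BY (3 rows):
parts.owner | n
eve | 1
dave | 2
bob | 3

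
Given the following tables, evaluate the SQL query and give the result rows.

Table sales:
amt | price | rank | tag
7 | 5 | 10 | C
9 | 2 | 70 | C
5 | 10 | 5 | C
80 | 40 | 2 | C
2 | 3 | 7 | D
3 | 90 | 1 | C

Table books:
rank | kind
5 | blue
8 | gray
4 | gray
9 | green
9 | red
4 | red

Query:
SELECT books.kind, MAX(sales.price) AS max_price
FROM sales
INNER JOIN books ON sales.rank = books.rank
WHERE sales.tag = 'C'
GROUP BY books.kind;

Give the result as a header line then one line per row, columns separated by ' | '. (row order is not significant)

After JOIN books (1 rows):
sales.amt | sales.price | sales.rank | sales.tag | books.rank | books.kind
5 | 10 | 5 | C | 5 | blue
After WHERE (1 rows):
sales.amt | sales.price | sales.rank | sales.tag | books.rank | books.kind
5 | 10 | 5 | C | 5 | blue
After GROUP BY (1 rows):
books.kind | max_price
blue | 10

== RESULT ==
books.kind | max_price
blue | 10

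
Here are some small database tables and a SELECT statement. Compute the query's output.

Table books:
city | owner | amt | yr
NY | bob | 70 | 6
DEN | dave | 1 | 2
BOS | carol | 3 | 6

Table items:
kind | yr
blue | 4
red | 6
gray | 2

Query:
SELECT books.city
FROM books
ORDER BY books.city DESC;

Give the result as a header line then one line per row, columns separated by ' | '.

After SELECT (3 rows):
books.city
NY
DEN
BOS
After ORDER BY (3 rows):
books.city
NY
DEN
BOS

== RESULT ==
books.city
NY
DEN
BOS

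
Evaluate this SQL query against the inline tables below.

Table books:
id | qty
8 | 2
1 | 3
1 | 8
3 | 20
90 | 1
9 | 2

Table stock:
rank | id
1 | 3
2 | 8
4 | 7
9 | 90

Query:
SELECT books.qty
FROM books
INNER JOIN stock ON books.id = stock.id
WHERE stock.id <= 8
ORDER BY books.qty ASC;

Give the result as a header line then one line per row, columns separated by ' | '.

After JOIN stock (3 rows):
books.id | books.qty | stock.rank | stock.id
8 | 2 | 2 | 8
3 | 20 | 1 | 3
90 | 1 | 9 | 90
After WHERE (2 rows):
books.id | books.qty | stock.rank | stock.id
8 | 2 | 2 | 8
3 | 20 | 1 | 3
After SELECT (2 rows):
books.qty
2
20
After ORDER BY (2 rows):
books.qty
2
20

== RESULT ==
books.qty
2
20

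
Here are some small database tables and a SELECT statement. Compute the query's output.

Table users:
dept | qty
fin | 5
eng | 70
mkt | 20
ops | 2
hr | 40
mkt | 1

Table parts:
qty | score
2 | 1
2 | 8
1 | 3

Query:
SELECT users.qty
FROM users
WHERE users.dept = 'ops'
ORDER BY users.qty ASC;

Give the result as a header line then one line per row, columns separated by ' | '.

== RESULT ==
users.qty
2

Derivation:
After WHERE (1 rows):
users.dept | users.qty
ops | 2
After SELECT (1 rows):
users.qty
2
After ORDER BY (1 rows):
users.qty
2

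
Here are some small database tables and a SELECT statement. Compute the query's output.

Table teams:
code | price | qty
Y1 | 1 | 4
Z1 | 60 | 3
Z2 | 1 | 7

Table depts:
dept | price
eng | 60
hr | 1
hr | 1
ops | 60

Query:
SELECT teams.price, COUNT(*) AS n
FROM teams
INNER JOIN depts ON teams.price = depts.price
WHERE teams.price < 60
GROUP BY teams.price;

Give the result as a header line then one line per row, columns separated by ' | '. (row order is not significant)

After JOIN depts (6 rows):
teams.code | teams.price | teams.qty | depts.dept | depts.price
Y1 | 1 | 4 | hr | 1
Y1 | 1 | 4 | hr | 1
Z1 | 60 | 3 | eng | 60
Z1 | 60 | 3 | ops | 60
Z2 | 1 | 7 | hr | 1
Z2 | 1 | 7 | hr | 1
After WHERE (4 rows):
teams.code | teams.price | teams.qty | depts.dept | depts.price
Y1 | 1 | 4 | hr | 1
Y1 | 1 | 4 | hr | 1
Z2 | 1 | 7 | hr | 1
Z2 | 1 | 7 | hr | 1
After GROUP BY (1 rows):
teams.price | n
1 | 4

== RESULT ==
teams.price | n
1 | 4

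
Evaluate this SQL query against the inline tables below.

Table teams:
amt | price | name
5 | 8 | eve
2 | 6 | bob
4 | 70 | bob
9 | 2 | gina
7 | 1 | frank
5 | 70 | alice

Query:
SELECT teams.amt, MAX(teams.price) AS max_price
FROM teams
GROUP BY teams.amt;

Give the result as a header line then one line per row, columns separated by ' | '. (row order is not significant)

After GROUP BY (5 rows):
teams.amt | max_price
5 | 70
2 | 6
4 | 70
9 | 2
7 | 1

== RESULT ==
teams.amt | max_price
5 | 70
2 | 6
4 | 70
9 | 2
7 | 1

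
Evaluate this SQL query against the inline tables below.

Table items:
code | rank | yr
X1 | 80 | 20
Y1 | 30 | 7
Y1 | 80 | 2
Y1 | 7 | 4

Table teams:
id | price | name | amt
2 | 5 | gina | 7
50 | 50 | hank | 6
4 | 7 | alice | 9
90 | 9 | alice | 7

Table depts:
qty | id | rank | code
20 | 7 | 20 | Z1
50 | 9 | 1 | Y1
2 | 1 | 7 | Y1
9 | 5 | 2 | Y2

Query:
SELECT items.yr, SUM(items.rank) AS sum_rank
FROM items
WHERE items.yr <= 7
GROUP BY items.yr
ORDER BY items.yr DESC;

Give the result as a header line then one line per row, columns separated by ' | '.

== RESULT ==
items.yr | sum_rank
7 | 30
4 | 7
2 | 80

Derivation:
After WHERE (3 rows):
items.code | items.rank | items.yr
Y1 | 30 | 7
Y1 | 80 | 2
Y1 | 7 | 4
After GROUP BY (3 rows):
items.yr | sum_rank
7 | 30
2 | 80
4 | 7
After ORDER BY (3 rows):
items.yr | sum_rank
7 | 30
4 | 7
2 | 80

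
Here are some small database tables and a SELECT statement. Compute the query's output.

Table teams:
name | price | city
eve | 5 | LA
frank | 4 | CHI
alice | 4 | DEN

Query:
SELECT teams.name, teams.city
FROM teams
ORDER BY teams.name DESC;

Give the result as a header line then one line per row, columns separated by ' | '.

== RESULT ==
teams.name | teams.city
frank | CHI
eve | LA
alice | DEN

Derivation:
After SELECT (3 rows):
teams.name | teams.city
eve | LA
frank | CHI
alice | DEN
After ORDER BY (3 rows):
teams.name | teams.city
frank | CHI
eve | LA
alice | DEN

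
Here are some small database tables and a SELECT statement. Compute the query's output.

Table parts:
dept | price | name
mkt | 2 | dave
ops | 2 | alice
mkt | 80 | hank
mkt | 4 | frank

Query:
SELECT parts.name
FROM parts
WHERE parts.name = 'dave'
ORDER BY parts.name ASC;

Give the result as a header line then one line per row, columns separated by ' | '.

After WHERE (1 rows):
parts.dept | parts.price | parts.name
mkt | 2 | dave
After SELECT (1 rows):
parts.name
dave
After ORDER BY (1 rows):
parts.name
dave

== RESULT ==
parts.name
dave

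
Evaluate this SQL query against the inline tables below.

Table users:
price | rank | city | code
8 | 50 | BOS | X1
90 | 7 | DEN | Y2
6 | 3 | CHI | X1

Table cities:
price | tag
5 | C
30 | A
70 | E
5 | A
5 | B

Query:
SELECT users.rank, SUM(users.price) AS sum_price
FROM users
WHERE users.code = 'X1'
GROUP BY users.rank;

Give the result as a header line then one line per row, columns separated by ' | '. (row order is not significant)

== RESULT ==
users.rank | sum_price
50 | 8
3 | 6

Derivation:
After WHERE (2 rows):
users.price | users.rank | users.city | users.code
8 | 50 | BOS | X1
6 | 3 | CHI | X1
After GROUP BY (2 rows):
users.rank | sum_price
50 | 8
3 | 6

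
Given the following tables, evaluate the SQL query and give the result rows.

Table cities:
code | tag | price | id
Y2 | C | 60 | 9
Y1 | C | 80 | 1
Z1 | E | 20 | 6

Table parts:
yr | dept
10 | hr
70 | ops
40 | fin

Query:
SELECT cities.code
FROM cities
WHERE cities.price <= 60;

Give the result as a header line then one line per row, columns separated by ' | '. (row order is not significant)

After WHERE (2 rows):
cities.code | cities.tag | cities.price | cities.id
Y2 | C | 60 | 9
Z1 | E | 20 | 6
After SELECT (2 rows):
cities.code
Y2
Z1

== RESULT ==
cities.code
Y2
Z1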